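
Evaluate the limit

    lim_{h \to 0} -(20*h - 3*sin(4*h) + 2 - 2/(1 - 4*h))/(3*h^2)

32/3

Substitution gives 0/0; apply L'Hôpital's rule 2 times.
After differentiating numerator and denominator 2 times the quotient is (48*sin(4*h) + 64/(4*h - 1)^3)/(-6); at h = 0 this is 32/3.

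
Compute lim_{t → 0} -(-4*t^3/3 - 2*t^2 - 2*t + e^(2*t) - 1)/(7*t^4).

Direct substitution gives 0/0.
Apply L'Hôpital: lim (-4*t^2 - 4*t + 2*e^(2*t) - 2)/(-28*t^3), still 0/0.
Apply L'Hôpital: lim (-8*t + 4*e^(2*t) - 4)/(-84*t^2), still 0/0.
Apply L'Hôpital: lim (8*e^(2*t) - 8)/(-168*t), still 0/0.
After 4 applications of L'Hôpital's rule the quotient is (16*e^(2*t))/(-168); substituting t = 0 gives -2/21.

-2/21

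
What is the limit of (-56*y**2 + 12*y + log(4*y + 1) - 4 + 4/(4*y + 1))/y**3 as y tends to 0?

Substitution gives 0/0; apply L'Hôpital's rule 3 times.
After differentiating numerator and denominator 3 times the quotient is (128*(4*y - 11)/(4*y + 1)^4)/(6); at y = 0 this is -704/3.

-704/3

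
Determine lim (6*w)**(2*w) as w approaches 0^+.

1

Base → 0⁺ and exponent → 0⁺: a 0^0 form.
Take logs: 2w·ln(6w). This is 0·(−∞); rewriting as ln(6w)/(1/(2w)) and applying L'Hôpital gives 0.
Hence the limit is e^0 = 1.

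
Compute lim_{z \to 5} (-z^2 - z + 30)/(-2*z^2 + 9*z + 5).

1

Since z = 5 makes numerator and denominator zero, (z - 5) divides both.
Cancelling it gives (-z - 6)/(-2*z - 1); now plug in z = 5 to get 1.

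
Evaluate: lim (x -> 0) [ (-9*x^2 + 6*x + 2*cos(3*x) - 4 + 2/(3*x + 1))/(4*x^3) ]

-27/2

Substitution gives 0/0; apply L'Hôpital's rule 3 times.
After differentiating numerator and denominator 3 times the quotient is (54*sin(3*x) - 324/(3*x + 1)^4)/(24); at x = 0 this is -27/2.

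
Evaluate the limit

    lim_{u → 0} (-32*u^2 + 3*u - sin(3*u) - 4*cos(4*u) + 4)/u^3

9/2

Substitution gives 0/0 (the numerator vanishes to order 3).
Expand each term to order u^3: the coefficient of u^3 in -4·cos(4u) is 0 and in −sin(3u) is 9/2.
Lower-order terms cancel with the polynomial part, so the numerator is (9/2)·u^3 + o(u^3), and the limit is (9/2)/(1) = 9/2.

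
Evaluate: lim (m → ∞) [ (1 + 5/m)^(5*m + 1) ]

e^(25)

Let L be the limit and take ln: ln L = lim (5m + 1)·ln(1 + 5/m) = lim (5m + 1)·(5/m + O(1/m²)) = 25.
Hence L = e^(25).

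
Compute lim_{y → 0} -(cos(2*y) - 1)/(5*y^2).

2/5

Direct substitution gives 0/0.
Apply L'Hôpital: lim (-2*sin(2*y))/(-10*y), still 0/0.
After 2 applications of L'Hôpital's rule the quotient is (-4*cos(2*y))/(-10); substituting y = 0 gives 2/5.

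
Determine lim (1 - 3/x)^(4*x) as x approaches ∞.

Write it as [(1 - 3/x)^x]^(4) · (1 - 3/x)^(0). The bracketed term tends to e^(-3) and the second factor to 1, so the limit is e^(-12).

e^(-12)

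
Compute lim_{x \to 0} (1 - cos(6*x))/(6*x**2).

3

Substitution gives 0/0.
Use (1 − cos u)/u² → 1/2 with u = 6x: the limit is 6²/(2·6) = 3.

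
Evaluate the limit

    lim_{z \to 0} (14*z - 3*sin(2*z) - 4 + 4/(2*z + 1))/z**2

Substitution gives 0/0 (the numerator vanishes to order 2).
Expand each term to order z^2: the coefficient of z^2 in 4·1/(1 + 2z) is 16 and in -3·sin(2z) is 0.
Lower-order terms cancel with the polynomial part, so the numerator is (16)·z^2 + o(z^2), and the limit is (16)/(1) = 16.

16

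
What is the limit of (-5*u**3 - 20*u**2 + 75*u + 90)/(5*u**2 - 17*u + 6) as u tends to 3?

-180/13

At u = 3 both the top and bottom vanish — a removable singularity. Factoring out (u - 3) from each leaves (-5*u^2 - 35*u - 30)/(5*u - 2), which at u = 3 equals -180/13.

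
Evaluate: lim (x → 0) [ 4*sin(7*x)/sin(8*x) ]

Substitution gives 0/0.
Divide numerator and denominator by x: sin(7x)/x → 7 and sin(8x)/x → 8, so the limit is 4·7/8 = 7/2.

7/2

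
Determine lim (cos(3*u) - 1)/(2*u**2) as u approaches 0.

-9/4

Direct substitution gives 0/0.
Apply L'Hôpital: lim (-3*sin(3*u))/(4*u), still 0/0.
After 2 applications of L'Hôpital's rule the quotient is (-9*cos(3*u))/(4); substituting u = 0 gives -9/4.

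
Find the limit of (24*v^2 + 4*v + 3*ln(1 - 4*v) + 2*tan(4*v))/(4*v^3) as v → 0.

Substitution gives 0/0 (the numerator vanishes to order 3).
Expand each term to order v^3: the coefficient of v^3 in 2·tan(4v) is 128/3 and in 3·ln(1 - 4v) is -64.
Lower-order terms cancel with the polynomial part, so the numerator is (-64/3)·v^3 + o(v^3), and the limit is (-64/3)/(4) = -16/3.

-16/3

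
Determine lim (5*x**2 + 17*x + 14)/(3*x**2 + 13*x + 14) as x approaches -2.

-3

Direct substitution gives 0/0, so factor. Both numerator and denominator have (x + 2) as a factor.
After cancelling, the expression reduces to (5*x + 7)/(3*x + 7).
Substituting x = -2 gives -3.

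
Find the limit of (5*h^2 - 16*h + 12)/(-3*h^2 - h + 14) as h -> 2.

-4/13

Direct substitution gives 0/0, so factor. Both numerator and denominator have (h - 2) as a factor.
After cancelling, the expression reduces to (5*h - 6)/(-3*h - 7).
Substituting h = 2 gives -4/13.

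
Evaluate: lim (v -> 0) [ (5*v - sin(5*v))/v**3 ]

125/6

Direct substitution gives 0/0.
Apply L'Hôpital: lim (5 - 5*cos(5*v))/(3*v^2), still 0/0.
Apply L'Hôpital: lim (25*sin(5*v))/(6*v), still 0/0.
After 3 applications of L'Hôpital's rule the quotient is (125*cos(5*v))/(6); substituting v = 0 gives 125/6.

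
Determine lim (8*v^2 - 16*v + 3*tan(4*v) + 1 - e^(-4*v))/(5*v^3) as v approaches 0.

Substitution gives 0/0 (the numerator vanishes to order 3).
Expand each term to order v^3: the coefficient of v^3 in 3·tan(4v) is 64 and in −e^(-4v) is 32/3.
Lower-order terms cancel with the polynomial part, so the numerator is (224/3)·v^3 + o(v^3), and the limit is (224/3)/(5) = 224/15.

224/15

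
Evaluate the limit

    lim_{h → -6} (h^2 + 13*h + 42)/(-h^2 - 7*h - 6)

Direct substitution gives 0/0, so factor. Both numerator and denominator have (h + 6) as a factor.
After cancelling, the expression reduces to (h + 7)/(-h - 1).
Substituting h = -6 gives 1/5.

1/5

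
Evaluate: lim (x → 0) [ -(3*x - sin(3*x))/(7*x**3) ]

Direct substitution gives 0/0.
Apply L'Hôpital: lim (3 - 3*cos(3*x))/(-21*x^2), still 0/0.
Apply L'Hôpital: lim (9*sin(3*x))/(-42*x), still 0/0.
After 3 applications of L'Hôpital's rule the quotient is (27*cos(3*x))/(-42); substituting x = 0 gives -9/14.

-9/14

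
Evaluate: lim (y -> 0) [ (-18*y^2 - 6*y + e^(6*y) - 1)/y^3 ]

36

Direct substitution gives 0/0.
Apply L'Hôpital: lim (-36*y + 6*e^(6*y) - 6)/(3*y^2), still 0/0.
Apply L'Hôpital: lim (36*e^(6*y) - 36)/(6*y), still 0/0.
After 3 applications of L'Hôpital's rule the quotient is (216*e^(6*y))/(6); substituting y = 0 gives 36.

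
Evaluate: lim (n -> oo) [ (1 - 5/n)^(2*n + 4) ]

Write it as [(1 - 5/n)^n]^(2) · (1 - 5/n)^(4). The bracketed term tends to e^(-5) and the second factor to 1, so the limit is e^(-10).

e^(-10)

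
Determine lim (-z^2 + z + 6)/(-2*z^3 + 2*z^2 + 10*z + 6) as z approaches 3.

5/32

At z = 3 both the top and bottom vanish — a removable singularity. Factoring out (z - 3) from each leaves (-z - 2)/(-2*z^2 - 4*z - 2), which at z = 3 equals 5/32.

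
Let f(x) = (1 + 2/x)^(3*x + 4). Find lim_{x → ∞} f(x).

Write it as [(1 + 2/x)^x]^(3) · (1 + 2/x)^(4). The bracketed term tends to e^(2) and the second factor to 1, so the limit is e^(6).

e^(6)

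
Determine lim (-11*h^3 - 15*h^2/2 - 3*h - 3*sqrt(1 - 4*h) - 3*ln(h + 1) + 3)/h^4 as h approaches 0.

123/4

Substitution gives 0/0; apply L'Hôpital's rule 4 times.
After differentiating numerator and denominator 4 times the quotient is (18/(h + 1)^4 + 720/(1 - 4*h)^(7/2))/(24); at h = 0 this is 123/4.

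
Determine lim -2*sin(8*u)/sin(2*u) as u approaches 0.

Substitution gives 0/0.
Divide numerator and denominator by u: sin(8u)/u → 8 and sin(2u)/u → 2, so the limit is -2·8/2 = -8.

-8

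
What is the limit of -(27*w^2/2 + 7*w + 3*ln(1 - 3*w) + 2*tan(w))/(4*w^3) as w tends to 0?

79/12

Substitution gives 0/0; apply L'Hôpital's rule 3 times.
After differentiating numerator and denominator 3 times the quotient is (12*tan(w)^2/cos(w)^2 + 4/cos(w)^2 + 162/(3*w - 1)^3)/(-24); at w = 0 this is 79/12.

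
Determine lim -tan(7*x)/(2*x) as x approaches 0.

Substitution gives 0/0.
Since tan(u)/u → 1 as u → 0, tan(7x)/(7x) → 1 and the limit is 7/(-2) = -7/2.

-7/2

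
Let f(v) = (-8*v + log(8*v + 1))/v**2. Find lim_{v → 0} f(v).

-32

Direct substitution gives 0/0.
Apply L'Hôpital: lim (-8 + 8/(8*v + 1))/(2*v), still 0/0.
After 2 applications of L'Hôpital's rule the quotient is (-64/(8*v + 1)^2)/(2); substituting v = 0 gives -32.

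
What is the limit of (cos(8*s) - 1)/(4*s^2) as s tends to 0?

-8

Direct substitution gives 0/0.
Apply L'Hôpital: lim (-8*sin(8*s))/(8*s), still 0/0.
After 2 applications of L'Hôpital's rule the quotient is (-64*cos(8*s))/(8); substituting s = 0 gives -8.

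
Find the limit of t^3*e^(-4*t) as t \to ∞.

0

Write as t^3/e^{4t}, an ∞/∞ form.
Exponential growth dominates any polynomial, so repeated L'Hôpital (or the standard result) gives 0.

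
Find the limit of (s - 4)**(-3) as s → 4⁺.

As s → 4⁺, (s - 4) → 0⁺, so (s - 4)^3 → 0⁺ and 1/(s - 4)^3 → ∞.

∞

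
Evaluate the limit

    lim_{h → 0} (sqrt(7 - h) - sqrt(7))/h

A 0/0 form; rationalise with √(7 - h) + √7. This collapses the numerator to -h, leaving -1/(√(7 - h) + √7) → -1/(2√7) = -√(7)/14.

-√(7)/14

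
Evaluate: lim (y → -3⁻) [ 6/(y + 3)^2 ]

∞

As y → -3⁻, (y + 3) → 0⁻, so (y + 3)^2 → 0⁺ and 6/(y + 3)^2 → ∞.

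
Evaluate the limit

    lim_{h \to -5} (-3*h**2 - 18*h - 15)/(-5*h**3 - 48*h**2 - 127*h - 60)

-6/11

At h = -5 both the top and bottom vanish — a removable singularity. Factoring out (h + 5) from each leaves (-3*h - 3)/(-5*h^2 - 23*h - 12), which at h = -5 equals -6/11.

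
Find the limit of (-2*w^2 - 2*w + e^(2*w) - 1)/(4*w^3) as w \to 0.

1/3

Direct substitution gives 0/0.
Apply L'Hôpital: lim (-4*w + 2*e^(2*w) - 2)/(12*w^2), still 0/0.
Apply L'Hôpital: lim (4*e^(2*w) - 4)/(24*w), still 0/0.
After 3 applications of L'Hôpital's rule the quotient is (8*e^(2*w))/(24); substituting w = 0 gives 1/3.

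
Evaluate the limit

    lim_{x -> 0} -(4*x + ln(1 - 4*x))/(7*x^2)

8/7

Direct substitution gives 0/0.
Apply L'Hôpital: lim (4 - 4/(1 - 4*x))/(-14*x), still 0/0.
After 2 applications of L'Hôpital's rule the quotient is (-16/(1 - 4*x)^2)/(-14); substituting x = 0 gives 8/7.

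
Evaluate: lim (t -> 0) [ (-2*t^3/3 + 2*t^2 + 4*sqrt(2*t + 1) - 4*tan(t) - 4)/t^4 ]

-5/2

Substitution gives 0/0 (the numerator vanishes to order 4).
Expand each term to order t^4: the coefficient of t^4 in -4·tan(t) is 0 and in 4·√(1 + 2t) is -5/2.
Lower-order terms cancel with the polynomial part, so the numerator is (-5/2)·t^4 + o(t^4), and the limit is (-5/2)/(1) = -5/2.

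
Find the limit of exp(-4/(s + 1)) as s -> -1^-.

∞

As s → -1⁻, -4/(s + 1) → +∞, so e^(-4/(s + 1)) → ∞.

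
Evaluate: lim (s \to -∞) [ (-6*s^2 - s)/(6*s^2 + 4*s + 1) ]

Numerator and denominator both have degree 2.
Dividing every term by s^2, all lower-order terms vanish and the limit is the ratio of leading coefficients, -6/(6) = -1.

-1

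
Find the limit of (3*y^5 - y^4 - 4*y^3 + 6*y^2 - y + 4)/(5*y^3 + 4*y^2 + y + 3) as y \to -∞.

The numerator has higher degree (5 > 3); the quotient behaves like (3/(5))·y^2 for large |y|.
As y → −∞ this diverges to ∞.

∞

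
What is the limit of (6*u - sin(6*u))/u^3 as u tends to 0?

36

Direct substitution gives 0/0.
Apply L'Hôpital: lim (6 - 6*cos(6*u))/(3*u^2), still 0/0.
Apply L'Hôpital: lim (36*sin(6*u))/(6*u), still 0/0.
After 3 applications of L'Hôpital's rule the quotient is (216*cos(6*u))/(6); substituting u = 0 gives 36.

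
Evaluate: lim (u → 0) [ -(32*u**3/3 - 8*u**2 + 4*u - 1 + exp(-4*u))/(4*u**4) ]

Direct substitution gives 0/0.
Apply L'Hôpital: lim (32*u^2 - 16*u + 4 - 4*e^(-4*u))/(-16*u^3), still 0/0.
Apply L'Hôpital: lim (64*u - 16 + 16*e^(-4*u))/(-48*u^2), still 0/0.
Apply L'Hôpital: lim (64 - 64*e^(-4*u))/(-96*u), still 0/0.
After 4 applications of L'Hôpital's rule the quotient is (256*e^(-4*u))/(-96); substituting u = 0 gives -8/3.

-8/3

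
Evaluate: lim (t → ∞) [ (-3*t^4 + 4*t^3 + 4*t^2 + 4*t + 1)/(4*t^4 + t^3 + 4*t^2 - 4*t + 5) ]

-3/4

Numerator and denominator both have degree 4.
Dividing every term by t^4, all lower-order terms vanish and the limit is the ratio of leading coefficients, -3/(4) = -3/4.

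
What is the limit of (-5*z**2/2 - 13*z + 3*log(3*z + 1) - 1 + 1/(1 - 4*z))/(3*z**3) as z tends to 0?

Substitution gives 0/0 (the numerator vanishes to order 3).
Expand each term to order z^3: the coefficient of z^3 in 3·ln(1 + 3z) is 27 and in 1/(1 - 4z) is 64.
Lower-order terms cancel with the polynomial part, so the numerator is (91)·z^3 + o(z^3), and the limit is (91)/(3) = 91/3.

91/3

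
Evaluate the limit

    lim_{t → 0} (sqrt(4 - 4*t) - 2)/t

Substitution gives 0/0. Multiply numerator and denominator by the conjugate √(4 - 4t) + √4.
The numerator becomes (4 - 4t) − 4 = -4t, so the expression simplifies to -4/(√(4 - 4t) + √4).
Letting t → 0 gives -4/(2√4) = -1.

-1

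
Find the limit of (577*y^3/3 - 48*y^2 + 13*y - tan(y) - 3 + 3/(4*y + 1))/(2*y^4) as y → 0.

384

Substitution gives 0/0; apply L'Hôpital's rule 4 times.
After differentiating numerator and denominator 4 times the quotient is (8*tan(y)/cos(y)^2 - 24*tan(y)/cos(y)^4 + 18432/(4*y + 1)^5)/(48); at y = 0 this is 384.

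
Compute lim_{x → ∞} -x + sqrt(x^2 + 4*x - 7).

2

This has the form ∞ − ∞. Multiply and divide by the conjugate √(x^2 + 4*x - 7) + x.
That gives (4x - 7) / (√(x^2 + 4*x - 7) + x).
Divide numerator and denominator by x: the limit is 4/(2·1) = 2.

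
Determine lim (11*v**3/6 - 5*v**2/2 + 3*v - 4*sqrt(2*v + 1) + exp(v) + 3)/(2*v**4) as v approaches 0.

61/48

Substitution gives 0/0 (the numerator vanishes to order 4).
Expand each term to order v^4: the coefficient of v^4 in -4·√(1 + 2v) is 5/2 and in e^(v) is 1/24.
Lower-order terms cancel with the polynomial part, so the numerator is (61/24)·v^4 + o(v^4), and the limit is (61/24)/(2) = 61/48.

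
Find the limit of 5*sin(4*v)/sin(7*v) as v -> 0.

20/7

Substitution gives 0/0.
Divide numerator and denominator by v: sin(4v)/v → 4 and sin(7v)/v → 7, so the limit is 5·4/7 = 20/7.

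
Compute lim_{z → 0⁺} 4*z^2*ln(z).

0

This is a 0·(−∞) form. Rewrite as 4·ln(z) / z^(−2) and apply L'Hôpital:
the derivative quotient is 4·(1/z) / (−2·z^(−3)) = (-4/2)·z^2 → 0.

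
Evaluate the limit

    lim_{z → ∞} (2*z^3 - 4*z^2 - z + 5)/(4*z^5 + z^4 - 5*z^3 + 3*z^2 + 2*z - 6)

0

The denominator has degree 5 and the numerator degree 3. Dividing numerator and denominator by z^5 sends every term to 0 except the leading denominator term, so the limit is 0.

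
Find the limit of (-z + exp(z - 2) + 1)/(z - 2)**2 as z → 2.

Direct substitution gives 0/0.
Apply L'Hôpital: lim (e^(z - 2) - 1)/(2*z - 4), still 0/0.
After 2 applications of L'Hôpital's rule the quotient is (e^(z - 2))/(2); substituting z = 2 gives 1/2.

1/2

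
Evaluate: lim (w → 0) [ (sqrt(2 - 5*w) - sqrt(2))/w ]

Substitution gives 0/0. Multiply numerator and denominator by the conjugate √(2 - 5w) + √2.
The numerator becomes (2 - 5w) − 2 = -5w, so the expression simplifies to -5/(√(2 - 5w) + √2).
Letting w → 0 gives -5/(2√2) = -5*√(2)/4.

-5*√(2)/4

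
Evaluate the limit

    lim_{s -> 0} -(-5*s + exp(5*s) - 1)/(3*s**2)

-25/6

Direct substitution gives 0/0.
Apply L'Hôpital: lim (5*e^(5*s) - 5)/(-6*s), still 0/0.
After 2 applications of L'Hôpital's rule the quotient is (25*e^(5*s))/(-6); substituting s = 0 gives -25/6.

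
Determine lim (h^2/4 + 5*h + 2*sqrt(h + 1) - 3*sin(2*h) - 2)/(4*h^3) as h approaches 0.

33/32

Substitution gives 0/0; apply L'Hôpital's rule 3 times.
After differentiating numerator and denominator 3 times the quotient is (24*cos(2*h) + 3/(4*(h + 1)^(5/2)))/(24); at h = 0 this is 33/32.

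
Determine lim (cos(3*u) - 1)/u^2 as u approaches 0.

-9/2

Direct substitution gives 0/0.
Apply L'Hôpital: lim (-3*sin(3*u))/(2*u), still 0/0.
After 2 applications of L'Hôpital's rule the quotient is (-9*cos(3*u))/(2); substituting u = 0 gives -9/2.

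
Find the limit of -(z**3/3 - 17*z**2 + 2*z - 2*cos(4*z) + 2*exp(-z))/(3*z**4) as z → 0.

Substitution gives 0/0; apply L'Hôpital's rule 4 times.
After differentiating numerator and denominator 4 times the quotient is (-512*cos(4*z) + 2*e^(-z))/(-72); at z = 0 this is 85/12.

85/12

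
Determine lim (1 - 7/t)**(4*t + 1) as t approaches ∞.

Write it as [(1 - 7/t)^t]^(4) · (1 - 7/t)^(1). The bracketed term tends to e^(-7) and the second factor to 1, so the limit is e^(-28).

e^(-28)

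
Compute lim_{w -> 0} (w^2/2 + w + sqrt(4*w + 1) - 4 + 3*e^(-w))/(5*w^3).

Substitution gives 0/0 (the numerator vanishes to order 3).
Expand each term to order w^3: the coefficient of w^3 in 3·e^(-w) is -1/2 and in √(1 + 4w) is 4.
Lower-order terms cancel with the polynomial part, so the numerator is (7/2)·w^3 + o(w^3), and the limit is (7/2)/(5) = 7/10.

7/10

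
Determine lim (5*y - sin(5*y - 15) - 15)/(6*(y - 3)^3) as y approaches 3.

Direct substitution gives 0/0.
Apply L'Hôpital: lim (5 - 5*cos(5*y - 15))/(18*(y - 3)^2), still 0/0.
Apply L'Hôpital: lim (25*sin(5*y - 15))/(36*y - 108), still 0/0.
After 3 applications of L'Hôpital's rule the quotient is (125*cos(5*y - 15))/(36); substituting y = 3 gives 125/36.

125/36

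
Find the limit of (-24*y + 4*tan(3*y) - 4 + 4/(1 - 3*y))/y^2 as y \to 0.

Substitution gives 0/0; apply L'Hôpital's rule 2 times.
After differentiating numerator and denominator 2 times the quotient is (72*tan(3*y)/cos(3*y)^2 - 72/(3*y - 1)^3)/(2); at y = 0 this is 36.

36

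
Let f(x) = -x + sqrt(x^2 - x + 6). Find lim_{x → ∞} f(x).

-1/2

An ∞ − ∞ form. Rationalising with the conjugate, the difference becomes (-x + 6) / (√(x^2 - x + 6) + x).
For large x the denominator behaves like 2·x, so the quotient tends to -1/2 = -1/2.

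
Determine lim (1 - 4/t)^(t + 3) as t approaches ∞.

e^(-4)

Write it as [(1 - 4/t)^t]^(1) · (1 - 4/t)^(3). The bracketed term tends to e^(-4) and the second factor to 1, so the limit is e^(-4).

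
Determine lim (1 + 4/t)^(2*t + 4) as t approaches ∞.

e^(8)

Let L be the limit and take ln: ln L = lim (2t + 4)·ln(1 + 4/t) = lim (2t + 4)·(4/t + O(1/t²)) = 8.
Hence L = e^(8).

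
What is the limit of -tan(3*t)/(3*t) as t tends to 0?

-1

Substitution gives 0/0.
Since tan(u)/u → 1 as u → 0, tan(3t)/(3t) → 1 and the limit is 3/(-3) = -1.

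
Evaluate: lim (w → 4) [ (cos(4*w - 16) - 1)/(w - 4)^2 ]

-8

Direct substitution gives 0/0.
Apply L'Hôpital: lim (-4*sin(4*w - 16))/(2*w - 8), still 0/0.
After 2 applications of L'Hôpital's rule the quotient is (-16*cos(4*w - 16))/(2); substituting w = 4 gives -8.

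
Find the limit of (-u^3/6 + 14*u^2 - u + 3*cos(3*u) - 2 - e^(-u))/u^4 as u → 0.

Substitution gives 0/0 (the numerator vanishes to order 4).
Expand each term to order u^4: the coefficient of u^4 in 3·cos(3u) is 81/8 and in −e^(-u) is -1/24.
Lower-order terms cancel with the polynomial part, so the numerator is (121/12)·u^4 + o(u^4), and the limit is (121/12)/(1) = 121/12.

121/12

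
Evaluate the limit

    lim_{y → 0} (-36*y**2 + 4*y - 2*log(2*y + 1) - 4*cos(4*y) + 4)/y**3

Substitution gives 0/0; apply L'Hôpital's rule 3 times.
After differentiating numerator and denominator 3 times the quotient is (-256*sin(4*y) - 32/(2*y + 1)^3)/(6); at y = 0 this is -16/3.

-16/3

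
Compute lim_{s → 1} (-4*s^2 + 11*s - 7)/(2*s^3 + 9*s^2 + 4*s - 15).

Direct substitution gives 0/0, so factor. Both numerator and denominator have (s - 1) as a factor.
After cancelling, the expression reduces to (7 - 4*s)/(2*s^2 + 11*s + 15).
Substituting s = 1 gives 3/28.

3/28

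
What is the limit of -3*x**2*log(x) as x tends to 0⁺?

0

This is a 0·(−∞) form. Rewrite as -3·ln(x) / x^(−2) and apply L'Hôpital:
the derivative quotient is -3·(1/x) / (−2·x^(−3)) = (3/2)·x^2 → 0.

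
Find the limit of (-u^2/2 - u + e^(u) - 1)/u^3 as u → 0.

1/6

Direct substitution gives 0/0.
Apply L'Hôpital: lim (-u + e^(u) - 1)/(3*u^2), still 0/0.
Apply L'Hôpital: lim (e^(u) - 1)/(6*u), still 0/0.
After 3 applications of L'Hôpital's rule the quotient is (e^(u))/(6); substituting u = 0 gives 1/6.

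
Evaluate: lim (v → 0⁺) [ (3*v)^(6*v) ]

1

Base → 0⁺ and exponent → 0⁺: a 0^0 form.
Take logs: 6v·ln(3v). This is 0·(−∞); rewriting as ln(3v)/(1/(6v)) and applying L'Hôpital gives 0.
Hence the limit is e^0 = 1.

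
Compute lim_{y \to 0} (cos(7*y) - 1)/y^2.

-49/2

Direct substitution gives 0/0.
Apply L'Hôpital: lim (-7*sin(7*y))/(2*y), still 0/0.
After 2 applications of L'Hôpital's rule the quotient is (-49*cos(7*y))/(2); substituting y = 0 gives -49/2.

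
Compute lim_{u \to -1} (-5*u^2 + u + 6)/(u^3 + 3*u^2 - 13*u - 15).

-11/16

At u = -1 both the top and bottom vanish — a removable singularity. Factoring out (u + 1) from each leaves (6 - 5*u)/(u^2 + 2*u - 15), which at u = -1 equals -11/16.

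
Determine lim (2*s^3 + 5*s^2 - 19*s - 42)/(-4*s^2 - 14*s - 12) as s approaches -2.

-15/2

Since s = -2 makes numerator and denominator zero, (s + 2) divides both.
Cancelling it gives (2*s^2 + s - 21)/(-4*s - 6); now plug in s = -2 to get -15/2.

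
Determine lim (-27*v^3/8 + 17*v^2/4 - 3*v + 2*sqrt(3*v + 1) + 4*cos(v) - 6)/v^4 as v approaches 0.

-1183/192

Substitution gives 0/0 (the numerator vanishes to order 4).
Expand each term to order v^4: the coefficient of v^4 in 2·√(1 + 3v) is -405/64 and in 4·cos(v) is 1/6.
Lower-order terms cancel with the polynomial part, so the numerator is (-1183/192)·v^4 + o(v^4), and the limit is (-1183/192)/(1) = -1183/192.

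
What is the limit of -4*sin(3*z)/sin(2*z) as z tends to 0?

-6

Substitution gives 0/0.
Divide numerator and denominator by z: sin(3z)/z → 3 and sin(2z)/z → 2, so the limit is -4·3/2 = -6.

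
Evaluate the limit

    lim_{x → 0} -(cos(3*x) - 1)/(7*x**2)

Direct substitution gives 0/0.
Apply L'Hôpital: lim (-3*sin(3*x))/(-14*x), still 0/0.
After 2 applications of L'Hôpital's rule the quotient is (-9*cos(3*x))/(-14); substituting x = 0 gives 9/14.

9/14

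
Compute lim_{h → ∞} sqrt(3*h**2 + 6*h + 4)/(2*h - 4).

√(3)/2

For large |h|, √(3*h^2 + 6*h + 4) ≈ √3·|h| and the denominator ≈ 2h.
Since h → +∞, |h| = h, giving √3/(2) = √(3)/2.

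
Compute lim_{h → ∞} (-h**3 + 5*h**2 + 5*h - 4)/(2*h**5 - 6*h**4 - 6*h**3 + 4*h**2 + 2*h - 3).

0

The denominator has degree 5 and the numerator degree 3. Dividing numerator and denominator by h^5 sends every term to 0 except the leading denominator term, so the limit is 0.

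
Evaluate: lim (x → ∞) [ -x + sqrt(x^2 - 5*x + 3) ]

This has the form ∞ − ∞. Multiply and divide by the conjugate √(x^2 - 5*x + 3) + x.
That gives (-5x + 3) / (√(x^2 - 5*x + 3) + x).
Divide numerator and denominator by x: the limit is -5/(2·1) = -5/2.

-5/2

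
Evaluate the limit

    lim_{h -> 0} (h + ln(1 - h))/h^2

Direct substitution gives 0/0.
Apply L'Hôpital: lim (1 - 1/(1 - h))/(2*h), still 0/0.
After 2 applications of L'Hôpital's rule the quotient is (-1/(1 - h)^2)/(2); substituting h = 0 gives -1/2.

-1/2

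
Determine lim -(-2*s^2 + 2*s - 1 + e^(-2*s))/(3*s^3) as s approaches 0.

Direct substitution gives 0/0.
Apply L'Hôpital: lim (-4*s + 2 - 2*e^(-2*s))/(-9*s^2), still 0/0.
Apply L'Hôpital: lim (-4 + 4*e^(-2*s))/(-18*s), still 0/0.
After 3 applications of L'Hôpital's rule the quotient is (-8*e^(-2*s))/(-18); substituting s = 0 gives 4/9.

4/9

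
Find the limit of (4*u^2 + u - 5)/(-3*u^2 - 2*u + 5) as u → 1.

Since u = 1 makes numerator and denominator zero, (u - 1) divides both.
Cancelling it gives (4*u + 5)/(-3*u - 5); now plug in u = 1 to get -9/8.

-9/8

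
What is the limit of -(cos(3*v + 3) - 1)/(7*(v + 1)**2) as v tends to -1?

9/14

Direct substitution gives 0/0.
Apply L'Hôpital: lim (-3*sin(3*v + 3))/(-14*v - 14), still 0/0.
After 2 applications of L'Hôpital's rule the quotient is (-9*cos(3*v + 3))/(-14); substituting v = -1 gives 9/14.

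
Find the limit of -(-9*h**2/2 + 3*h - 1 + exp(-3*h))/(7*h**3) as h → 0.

Direct substitution gives 0/0.
Apply L'Hôpital: lim (-9*h + 3 - 3*e^(-3*h))/(-21*h^2), still 0/0.
Apply L'Hôpital: lim (-9 + 9*e^(-3*h))/(-42*h), still 0/0.
After 3 applications of L'Hôpital's rule the quotient is (-27*e^(-3*h))/(-42); substituting h = 0 gives 9/14.

9/14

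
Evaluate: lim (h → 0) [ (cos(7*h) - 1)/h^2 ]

-49/2

Direct substitution gives 0/0.
Apply L'Hôpital: lim (-7*sin(7*h))/(2*h), still 0/0.
After 2 applications of L'Hôpital's rule the quotient is (-49*cos(7*h))/(2); substituting h = 0 gives -49/2.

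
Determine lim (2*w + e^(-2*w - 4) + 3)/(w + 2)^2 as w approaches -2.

Direct substitution gives 0/0.
Apply L'Hôpital: lim (2 - 2*e^(-2*w - 4))/(2*w + 4), still 0/0.
After 2 applications of L'Hôpital's rule the quotient is (4*e^(-2*w - 4))/(2); substituting w = -2 gives 2.

2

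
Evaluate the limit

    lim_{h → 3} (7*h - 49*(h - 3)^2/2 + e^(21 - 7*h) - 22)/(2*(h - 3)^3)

Direct substitution gives 0/0.
Apply L'Hôpital: lim (-49*h - 7*e^(21 - 7*h) + 154)/(6*(h - 3)^2), still 0/0.
Apply L'Hôpital: lim (49*e^(21 - 7*h) - 49)/(12*h - 36), still 0/0.
After 3 applications of L'Hôpital's rule the quotient is (-343*e^(21 - 7*h))/(12); substituting h = 3 gives -343/12.

-343/12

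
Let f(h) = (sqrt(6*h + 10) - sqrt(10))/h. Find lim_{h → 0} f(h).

3*√(10)/10

Substitution gives 0/0. Multiply numerator and denominator by the conjugate √(10 + 6h) + √10.
The numerator becomes (10 + 6h) − 10 = 6h, so the expression simplifies to 6/(√(10 + 6h) + √10).
Letting h → 0 gives 6/(2√10) = 3*√(10)/10.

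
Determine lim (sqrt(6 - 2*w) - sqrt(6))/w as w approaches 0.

Substitution gives 0/0. Multiply numerator and denominator by the conjugate √(6 - 2w) + √6.
The numerator becomes (6 - 2w) − 6 = -2w, so the expression simplifies to -2/(√(6 - 2w) + √6).
Letting w → 0 gives -2/(2√6) = -√(6)/6.

-√(6)/6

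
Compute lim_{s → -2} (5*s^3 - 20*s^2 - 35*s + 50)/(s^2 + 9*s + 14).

Since s = -2 makes numerator and denominator zero, (s + 2) divides both.
Cancelling it gives (5*s^2 - 30*s + 25)/(s + 7); now plug in s = -2 to get 21.

21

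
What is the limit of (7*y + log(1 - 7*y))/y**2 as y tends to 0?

-49/2

Direct substitution gives 0/0.
Apply L'Hôpital: lim (7 - 7/(1 - 7*y))/(2*y), still 0/0.
After 2 applications of L'Hôpital's rule the quotient is (-49/(1 - 7*y)^2)/(2); substituting y = 0 gives -49/2.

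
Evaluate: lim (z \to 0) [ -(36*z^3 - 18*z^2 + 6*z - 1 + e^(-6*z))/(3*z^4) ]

Direct substitution gives 0/0.
Apply L'Hôpital: lim (108*z^2 - 36*z + 6 - 6*e^(-6*z))/(-12*z^3), still 0/0.
Apply L'Hôpital: lim (216*z - 36 + 36*e^(-6*z))/(-36*z^2), still 0/0.
Apply L'Hôpital: lim (216 - 216*e^(-6*z))/(-72*z), still 0/0.
After 4 applications of L'Hôpital's rule the quotient is (1296*e^(-6*z))/(-72); substituting z = 0 gives -18.

-18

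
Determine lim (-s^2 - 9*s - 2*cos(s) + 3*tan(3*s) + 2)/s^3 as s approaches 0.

27

Substitution gives 0/0; apply L'Hôpital's rule 3 times.
After differentiating numerator and denominator 3 times the quotient is (-2*sin(s) + 486*tan(3*s)^4 + 648*tan(3*s)^2 + 162)/(6); at s = 0 this is 27.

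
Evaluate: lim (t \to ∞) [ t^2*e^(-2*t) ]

Write as t^2/e^{2t}, an ∞/∞ form.
Exponential growth dominates any polynomial, so repeated L'Hôpital (or the standard result) gives 0.

0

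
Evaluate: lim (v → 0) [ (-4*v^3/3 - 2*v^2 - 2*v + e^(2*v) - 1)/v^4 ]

2/3

Direct substitution gives 0/0.
Apply L'Hôpital: lim (-4*v^2 - 4*v + 2*e^(2*v) - 2)/(4*v^3), still 0/0.
Apply L'Hôpital: lim (-8*v + 4*e^(2*v) - 4)/(12*v^2), still 0/0.
Apply L'Hôpital: lim (8*e^(2*v) - 8)/(24*v), still 0/0.
After 4 applications of L'Hôpital's rule the quotient is (16*e^(2*v))/(24); substituting v = 0 gives 2/3.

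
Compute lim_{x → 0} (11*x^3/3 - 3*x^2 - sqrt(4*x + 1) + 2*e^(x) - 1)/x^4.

Substitution gives 0/0 (the numerator vanishes to order 4).
Expand each term to order x^4: the coefficient of x^4 in 2·e^(x) is 1/12 and in −√(1 + 4x) is 10.
Lower-order terms cancel with the polynomial part, so the numerator is (121/12)·x^4 + o(x^4), and the limit is (121/12)/(1) = 121/12.

121/12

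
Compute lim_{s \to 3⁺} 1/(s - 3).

As s → 3⁺, (s - 3) → 0⁺, so (s - 3)^1 → 0⁺ and 1/(s - 3)^1 → ∞.

∞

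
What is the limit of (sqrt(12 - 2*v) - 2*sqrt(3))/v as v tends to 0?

-√(3)/6

Substitution gives 0/0. Multiply numerator and denominator by the conjugate √(12 - 2v) + √12.
The numerator becomes (12 - 2v) − 12 = -2v, so the expression simplifies to -2/(√(12 - 2v) + √12).
Letting v → 0 gives -2/(2√12) = -√(3)/6.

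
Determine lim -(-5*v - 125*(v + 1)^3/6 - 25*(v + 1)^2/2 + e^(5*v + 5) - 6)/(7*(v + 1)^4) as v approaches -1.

-625/168

Direct substitution gives 0/0.
Apply L'Hôpital: lim (-25*v - 125*(v + 1)^2/2 + 5*e^(5*v + 5) - 30)/(-28*(v + 1)^3), still 0/0.
Apply L'Hôpital: lim (-125*v + 25*e^(5*v + 5) - 150)/(-84*(v + 1)^2), still 0/0.
Apply L'Hôpital: lim (125*e^(5*v + 5) - 125)/(-168*v - 168), still 0/0.
After 4 applications of L'Hôpital's rule the quotient is (625*e^(5*v + 5))/(-168); substituting v = -1 gives -625/168.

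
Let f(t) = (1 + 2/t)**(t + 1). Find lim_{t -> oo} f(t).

e^(2)

Let L be the limit and take ln: ln L = lim (t + 1)·ln(1 + 2/t) = lim (t + 1)·(2/t + O(1/t²)) = 2.
Hence L = e^(2).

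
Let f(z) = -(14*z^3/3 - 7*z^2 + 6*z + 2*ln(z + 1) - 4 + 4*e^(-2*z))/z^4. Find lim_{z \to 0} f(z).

-13/6

Substitution gives 0/0 (the numerator vanishes to order 4).
Expand each term to order z^4: the coefficient of z^4 in 4·e^(-2z) is 8/3 and in 2·ln(1 + z) is -1/2.
Lower-order terms cancel with the polynomial part, so the numerator is (13/6)·z^4 + o(z^4), and the limit is (13/6)/(-1) = -13/6.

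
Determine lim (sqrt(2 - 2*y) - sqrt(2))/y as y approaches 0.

-√(2)/2

Substitution gives 0/0. Multiply numerator and denominator by the conjugate √(2 - 2y) + √2.
The numerator becomes (2 - 2y) − 2 = -2y, so the expression simplifies to -2/(√(2 - 2y) + √2).
Letting y → 0 gives -2/(2√2) = -√(2)/2.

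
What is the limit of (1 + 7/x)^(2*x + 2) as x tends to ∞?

The base → 1 and the exponent → ∞: a 1^∞ form.
Take logarithms: (2x + 2)·ln(1 + 7/x). Since ln(1+u) ~ u for small u, this behaves like (2x)·(7/x) → 14.
So the limit is e^(14).

e^(14)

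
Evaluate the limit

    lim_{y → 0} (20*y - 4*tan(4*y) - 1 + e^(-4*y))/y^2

Substitution gives 0/0; apply L'Hôpital's rule 2 times.
After differentiating numerator and denominator 2 times the quotient is (-128*tan(4*y)/cos(4*y)^2 + 16*e^(-4*y))/(2); at y = 0 this is 8.

8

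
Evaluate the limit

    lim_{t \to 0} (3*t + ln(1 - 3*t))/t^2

Direct substitution gives 0/0.
Apply L'Hôpital: lim (3 - 3/(1 - 3*t))/(2*t), still 0/0.
After 2 applications of L'Hôpital's rule the quotient is (-9/(1 - 3*t)^2)/(2); substituting t = 0 gives -9/2.

-9/2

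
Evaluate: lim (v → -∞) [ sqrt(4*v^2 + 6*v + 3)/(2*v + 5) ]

For large |v|, √(4*v^2 + 6*v + 3) ≈ √4·|v| and the denominator ≈ 2v.
Since v → −∞, |v| = −v, giving −√4/(2) = -1.

-1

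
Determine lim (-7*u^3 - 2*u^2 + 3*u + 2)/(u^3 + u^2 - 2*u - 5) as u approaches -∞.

-7

Numerator and denominator both have degree 3.
Dividing every term by u^3, all lower-order terms vanish and the limit is the ratio of leading coefficients, -7/(1) = -7.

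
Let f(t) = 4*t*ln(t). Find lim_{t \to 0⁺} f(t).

This is a 0·(−∞) form. Rewrite as 4·ln(t) / t^(−1) and apply L'Hôpital:
the derivative quotient is 4·(1/t) / (−1·t^(−2)) = (-4/1)·t^1 → 0.

0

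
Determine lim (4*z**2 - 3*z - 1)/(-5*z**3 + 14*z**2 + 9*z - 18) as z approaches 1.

5/22

Since z = 1 makes numerator and denominator zero, (z - 1) divides both.
Cancelling it gives (4*z + 1)/(-5*z^2 + 9*z + 18); now plug in z = 1 to get 5/22.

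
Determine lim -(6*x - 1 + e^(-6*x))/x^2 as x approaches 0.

-18

Direct substitution gives 0/0.
Apply L'Hôpital: lim (6 - 6*e^(-6*x))/(-2*x), still 0/0.
After 2 applications of L'Hôpital's rule the quotient is (36*e^(-6*x))/(-2); substituting x = 0 gives -18.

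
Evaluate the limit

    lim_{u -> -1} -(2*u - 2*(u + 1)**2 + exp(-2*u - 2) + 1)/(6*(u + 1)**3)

2/9

Direct substitution gives 0/0.
Apply L'Hôpital: lim (-4*u - 2*e^(-2*u - 2) - 2)/(-18*(u + 1)^2), still 0/0.
Apply L'Hôpital: lim (4*e^(-2*u - 2) - 4)/(-36*u - 36), still 0/0.
After 3 applications of L'Hôpital's rule the quotient is (-8*e^(-2*u - 2))/(-36); substituting u = -1 gives 2/9.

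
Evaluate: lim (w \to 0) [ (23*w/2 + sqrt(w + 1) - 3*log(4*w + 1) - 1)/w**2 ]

Substitution gives 0/0 (the numerator vanishes to order 2).
Expand each term to order w^2: the coefficient of w^2 in √(1 + w) is -1/8 and in -3·ln(1 + 4w) is 24.
Lower-order terms cancel with the polynomial part, so the numerator is (191/8)·w^2 + o(w^2), and the limit is (191/8)/(1) = 191/8.

191/8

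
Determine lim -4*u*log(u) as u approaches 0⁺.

0

This is a 0·(−∞) form. Rewrite as -4·ln(u) / u^(−1) and apply L'Hôpital:
the derivative quotient is -4·(1/u) / (−1·u^(−2)) = (4/1)·u^1 → 0.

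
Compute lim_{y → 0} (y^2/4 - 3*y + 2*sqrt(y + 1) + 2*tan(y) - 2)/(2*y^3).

19/48

Substitution gives 0/0 (the numerator vanishes to order 3).
Expand each term to order y^3: the coefficient of y^3 in 2·tan(y) is 2/3 and in 2·√(1 + y) is 1/8.
Lower-order terms cancel with the polynomial part, so the numerator is (19/24)·y^3 + o(y^3), and the limit is (19/24)/(2) = 19/48.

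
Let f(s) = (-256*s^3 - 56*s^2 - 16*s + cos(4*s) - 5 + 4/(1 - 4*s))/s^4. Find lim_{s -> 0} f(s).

3104/3

Substitution gives 0/0 (the numerator vanishes to order 4).
Expand each term to order s^4: the coefficient of s^4 in cos(4s) is 32/3 and in 4·1/(1 - 4s) is 1024.
Lower-order terms cancel with the polynomial part, so the numerator is (3104/3)·s^4 + o(s^4), and the limit is (3104/3)/(1) = 3104/3.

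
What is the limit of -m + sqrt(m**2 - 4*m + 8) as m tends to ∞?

An ∞ − ∞ form. Rationalising with the conjugate, the difference becomes (-4m + 8) / (√(m^2 - 4*m + 8) + m).
For large m the denominator behaves like 2·m, so the quotient tends to -4/2 = -2.

-2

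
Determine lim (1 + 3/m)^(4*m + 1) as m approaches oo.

Let L be the limit and take ln: ln L = lim (4m + 1)·ln(1 + 3/m) = lim (4m + 1)·(3/m + O(1/m²)) = 12.
Hence L = e^(12).

e^(12)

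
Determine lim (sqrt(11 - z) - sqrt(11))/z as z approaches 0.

Substitution gives 0/0. Multiply numerator and denominator by the conjugate √(11 - z) + √11.
The numerator becomes (11 - z) − 11 = -z, so the expression simplifies to -1/(√(11 - z) + √11).
Letting z → 0 gives -1/(2√11) = -√(11)/22.

-√(11)/22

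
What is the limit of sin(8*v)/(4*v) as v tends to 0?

Substitution gives 0/0.
Write it as (8/4)·sin(8v)/(8v); since sin(u)/u → 1, the limit is 2.

2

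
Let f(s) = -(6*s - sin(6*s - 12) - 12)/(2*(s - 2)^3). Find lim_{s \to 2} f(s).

Direct substitution gives 0/0.
Apply L'Hôpital: lim (6 - 6*cos(6*s - 12))/(-6*(s - 2)^2), still 0/0.
Apply L'Hôpital: lim (36*sin(6*s - 12))/(24 - 12*s), still 0/0.
After 3 applications of L'Hôpital's rule the quotient is (216*cos(6*s - 12))/(-12); substituting s = 2 gives -18.

-18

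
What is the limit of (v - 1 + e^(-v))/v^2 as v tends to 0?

Direct substitution gives 0/0.
Apply L'Hôpital: lim (1 - e^(-v))/(2*v), still 0/0.
After 2 applications of L'Hôpital's rule the quotient is (e^(-v))/(2); substituting v = 0 gives 1/2.

1/2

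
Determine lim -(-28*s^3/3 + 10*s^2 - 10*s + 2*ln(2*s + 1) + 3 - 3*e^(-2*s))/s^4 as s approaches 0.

Substitution gives 0/0; apply L'Hôpital's rule 4 times.
After differentiating numerator and denominator 4 times the quotient is (-48*e^(-2*s) - 192/(2*s + 1)^4)/(-24); at s = 0 this is 10.

10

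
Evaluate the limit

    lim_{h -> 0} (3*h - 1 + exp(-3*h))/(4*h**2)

9/8

Direct substitution gives 0/0.
Apply L'Hôpital: lim (3 - 3*e^(-3*h))/(8*h), still 0/0.
After 2 applications of L'Hôpital's rule the quotient is (9*e^(-3*h))/(8); substituting h = 0 gives 9/8.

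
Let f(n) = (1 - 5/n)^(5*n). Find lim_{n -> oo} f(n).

Let L be the limit and take ln: ln L = lim (5n)·ln(1 - 5/n) = lim (5n)·(-5/n + O(1/n²)) = -25.
Hence L = e^(-25).

e^(-25)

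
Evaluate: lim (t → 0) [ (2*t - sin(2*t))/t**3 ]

Direct substitution gives 0/0.
Apply L'Hôpital: lim (2 - 2*cos(2*t))/(3*t^2), still 0/0.
Apply L'Hôpital: lim (4*sin(2*t))/(6*t), still 0/0.
After 3 applications of L'Hôpital's rule the quotient is (8*cos(2*t))/(6); substituting t = 0 gives 4/3.

4/3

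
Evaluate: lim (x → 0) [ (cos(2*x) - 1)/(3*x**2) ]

Direct substitution gives 0/0.
Apply L'Hôpital: lim (-2*sin(2*x))/(6*x), still 0/0.
After 2 applications of L'Hôpital's rule the quotient is (-4*cos(2*x))/(6); substituting x = 0 gives -2/3.

-2/3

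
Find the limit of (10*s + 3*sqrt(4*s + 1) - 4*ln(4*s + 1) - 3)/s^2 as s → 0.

Substitution gives 0/0 (the numerator vanishes to order 2).
Expand each term to order s^2: the coefficient of s^2 in -4·ln(1 + 4s) is 32 and in 3·√(1 + 4s) is -6.
Lower-order terms cancel with the polynomial part, so the numerator is (26)·s^2 + o(s^2), and the limit is (26)/(1) = 26.

26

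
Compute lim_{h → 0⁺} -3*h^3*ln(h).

This is a 0·(−∞) form. Rewrite as -3·ln(h) / h^(−3) and apply L'Hôpital:
the derivative quotient is -3·(1/h) / (−3·h^(−4)) = (3/3)·h^3 → 0.

0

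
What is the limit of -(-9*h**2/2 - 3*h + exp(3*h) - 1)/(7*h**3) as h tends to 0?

-9/14

Direct substitution gives 0/0.
Apply L'Hôpital: lim (-9*h + 3*e^(3*h) - 3)/(-21*h^2), still 0/0.
Apply L'Hôpital: lim (9*e^(3*h) - 9)/(-42*h), still 0/0.
After 3 applications of L'Hôpital's rule the quotient is (27*e^(3*h))/(-42); substituting h = 0 gives -9/14.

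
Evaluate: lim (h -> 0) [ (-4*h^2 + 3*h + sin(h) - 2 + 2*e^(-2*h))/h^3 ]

Substitution gives 0/0; apply L'Hôpital's rule 3 times.
After differentiating numerator and denominator 3 times the quotient is (-cos(h) - 16*e^(-2*h))/(6); at h = 0 this is -17/6.

-17/6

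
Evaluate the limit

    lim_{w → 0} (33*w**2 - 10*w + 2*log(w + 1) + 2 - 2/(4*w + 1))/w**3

Substitution gives 0/0 (the numerator vanishes to order 3).
Expand each term to order w^3: the coefficient of w^3 in 2·ln(1 + w) is 2/3 and in -2·1/(1 + 4w) is 128.
Lower-order terms cancel with the polynomial part, so the numerator is (386/3)·w^3 + o(w^3), and the limit is (386/3)/(1) = 386/3.

386/3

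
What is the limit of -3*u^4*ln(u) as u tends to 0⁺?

This is a 0·(−∞) form. Rewrite as -3·ln(u) / u^(−4) and apply L'Hôpital:
the derivative quotient is -3·(1/u) / (−4·u^(−5)) = (3/4)·u^4 → 0.

0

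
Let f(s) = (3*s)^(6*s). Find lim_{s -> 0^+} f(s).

Base → 0⁺ and exponent → 0⁺: a 0^0 form.
Take logs: 6s·ln(3s). This is 0·(−∞); rewriting as ln(3s)/(1/(6s)) and applying L'Hôpital gives 0.
Hence the limit is e^0 = 1.

1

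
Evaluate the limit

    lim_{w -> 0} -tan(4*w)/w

-4

Substitution gives 0/0.
Since tan(u)/u → 1 as u → 0, tan(4w)/(4w) → 1 and the limit is 4/(-1) = -4.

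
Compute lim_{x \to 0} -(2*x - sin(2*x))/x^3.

-4/3

Direct substitution gives 0/0.
Apply L'Hôpital: lim (2 - 2*cos(2*x))/(-3*x^2), still 0/0.
Apply L'Hôpital: lim (4*sin(2*x))/(-6*x), still 0/0.
After 3 applications of L'Hôpital's rule the quotient is (8*cos(2*x))/(-6); substituting x = 0 gives -4/3.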